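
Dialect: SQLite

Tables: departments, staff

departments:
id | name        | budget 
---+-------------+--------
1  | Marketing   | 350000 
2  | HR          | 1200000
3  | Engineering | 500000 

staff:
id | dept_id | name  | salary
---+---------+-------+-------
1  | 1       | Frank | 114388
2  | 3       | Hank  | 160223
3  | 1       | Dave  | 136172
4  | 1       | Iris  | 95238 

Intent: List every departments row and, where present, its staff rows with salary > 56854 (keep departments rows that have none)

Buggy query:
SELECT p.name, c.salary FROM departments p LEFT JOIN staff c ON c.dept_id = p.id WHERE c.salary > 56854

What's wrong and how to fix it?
Bug: Filtering c.salary in WHERE discards the NULL rows produced by LEFT JOIN, turning it into an inner join

Fix: Put 'c.salary > 56854' in the JOIN's ON clause instead of WHERE

Corrected query:
SELECT p.name, c.salary FROM departments p LEFT JOIN staff c ON c.dept_id = p.id AND c.salary > 56854

Result:
name        | salary
------------+-------
Marketing   | 95238 
Marketing   | 114388
Marketing   | 136172
HR          | NULL  
Engineering | 160223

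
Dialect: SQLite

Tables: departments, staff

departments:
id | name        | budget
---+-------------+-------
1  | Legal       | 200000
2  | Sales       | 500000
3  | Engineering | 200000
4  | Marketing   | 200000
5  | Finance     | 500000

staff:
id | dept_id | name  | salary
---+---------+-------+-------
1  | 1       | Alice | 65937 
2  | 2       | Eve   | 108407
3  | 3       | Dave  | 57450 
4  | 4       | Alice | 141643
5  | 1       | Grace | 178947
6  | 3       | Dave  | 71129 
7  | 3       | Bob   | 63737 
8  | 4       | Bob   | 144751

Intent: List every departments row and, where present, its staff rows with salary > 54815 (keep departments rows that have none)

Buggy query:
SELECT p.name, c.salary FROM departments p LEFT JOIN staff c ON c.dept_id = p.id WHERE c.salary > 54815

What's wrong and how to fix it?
Bug: Filtering c.salary in WHERE discards the NULL rows produced by LEFT JOIN, turning it into an inner join

Fix: Move the right-table condition into the ON clause so unmatched parents are kept

Corrected query:
SELECT p.name, c.salary FROM departments p LEFT JOIN staff c ON c.dept_id = p.id AND c.salary > 54815

Result:
name        | salary
------------+-------
Legal       | 65937 
Legal       | 178947
Sales       | 108407
Engineering | 57450 
Engineering | 63737 
Engineering | 71129 
Marketing   | 141643
Marketing   | 144751
Finance     | NULL  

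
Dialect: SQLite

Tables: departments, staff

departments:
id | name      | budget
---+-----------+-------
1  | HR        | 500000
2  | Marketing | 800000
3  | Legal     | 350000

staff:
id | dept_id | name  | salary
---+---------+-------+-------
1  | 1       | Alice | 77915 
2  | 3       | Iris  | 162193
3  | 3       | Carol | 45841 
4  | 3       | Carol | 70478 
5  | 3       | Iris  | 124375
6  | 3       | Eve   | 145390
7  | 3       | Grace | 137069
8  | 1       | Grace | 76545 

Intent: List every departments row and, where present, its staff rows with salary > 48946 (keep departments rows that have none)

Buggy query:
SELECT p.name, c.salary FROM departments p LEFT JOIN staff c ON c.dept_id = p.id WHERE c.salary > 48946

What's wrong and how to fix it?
Bug: Filtering c.salary in WHERE discards the NULL rows produced by LEFT JOIN, turning it into an inner join

Fix: Put 'c.salary > 48946' in the JOIN's ON clause instead of WHERE

Corrected query:
SELECT p.name, c.salary FROM departments p LEFT JOIN staff c ON c.dept_id = p.id AND c.salary > 48946

Result:
name      | salary
----------+-------
HR        | 76545 
HR        | 77915 
Marketing | NULL  
Legal     | 70478 
Legal     | 124375
Legal     | 137069
Legal     | 145390
Legal     | 162193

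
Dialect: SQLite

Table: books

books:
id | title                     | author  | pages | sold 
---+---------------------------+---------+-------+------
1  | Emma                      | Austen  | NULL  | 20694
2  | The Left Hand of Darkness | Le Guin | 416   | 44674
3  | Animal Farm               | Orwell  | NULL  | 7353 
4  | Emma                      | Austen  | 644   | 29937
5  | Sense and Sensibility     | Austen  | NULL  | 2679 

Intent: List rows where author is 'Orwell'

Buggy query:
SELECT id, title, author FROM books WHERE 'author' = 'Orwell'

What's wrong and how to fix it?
Bug: 'author' in single quotes is a string literal, not the column; the comparison is literal-vs-literal and never true

Fix: Reference the column as author without single quotes

Corrected query:
SELECT id, title, author FROM books WHERE author = 'Orwell'

Result:
id | title       | author
---+-------------+-------
3  | Animal Farm | Orwell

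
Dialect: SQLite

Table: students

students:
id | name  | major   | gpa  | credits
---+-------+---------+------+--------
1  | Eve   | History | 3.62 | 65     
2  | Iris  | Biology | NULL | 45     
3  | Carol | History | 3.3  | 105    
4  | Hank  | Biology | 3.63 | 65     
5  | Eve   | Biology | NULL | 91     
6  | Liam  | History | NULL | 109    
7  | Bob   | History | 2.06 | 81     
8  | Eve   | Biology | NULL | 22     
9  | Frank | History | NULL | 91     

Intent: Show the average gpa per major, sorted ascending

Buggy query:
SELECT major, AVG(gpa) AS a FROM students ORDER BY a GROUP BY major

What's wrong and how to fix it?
Bug: ORDER BY appears before GROUP BY; SQL clause order requires GROUP BY first

Fix: Reorder: SELECT … FROM … GROUP BY … ORDER BY …

Corrected query:
SELECT major, AVG(gpa) AS a FROM students GROUP BY major ORDER BY a

Result:
major   | a       
--------+---------
History | 2.993333
Biology | 3.63    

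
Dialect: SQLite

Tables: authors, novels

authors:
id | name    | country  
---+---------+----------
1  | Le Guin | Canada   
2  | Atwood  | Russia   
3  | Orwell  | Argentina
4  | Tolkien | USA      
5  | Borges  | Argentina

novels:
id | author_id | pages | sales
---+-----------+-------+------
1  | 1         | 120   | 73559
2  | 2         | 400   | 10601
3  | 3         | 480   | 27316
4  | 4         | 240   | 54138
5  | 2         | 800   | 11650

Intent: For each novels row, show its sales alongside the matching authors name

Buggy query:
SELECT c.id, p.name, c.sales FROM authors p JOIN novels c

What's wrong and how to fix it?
Bug: JOIN with no ON clause produces a cartesian product; every novels row pairs with every authors row

Fix: Specify the join condition linking the foreign key to the parent id

Corrected query:
SELECT c.id, p.name, c.sales FROM authors p JOIN novels c ON c.author_id = p.id

Result:
id | name    | sales
---+---------+------
1  | Le Guin | 73559
2  | Atwood  | 10601
3  | Orwell  | 27316
4  | Tolkien | 54138
5  | Atwood  | 11650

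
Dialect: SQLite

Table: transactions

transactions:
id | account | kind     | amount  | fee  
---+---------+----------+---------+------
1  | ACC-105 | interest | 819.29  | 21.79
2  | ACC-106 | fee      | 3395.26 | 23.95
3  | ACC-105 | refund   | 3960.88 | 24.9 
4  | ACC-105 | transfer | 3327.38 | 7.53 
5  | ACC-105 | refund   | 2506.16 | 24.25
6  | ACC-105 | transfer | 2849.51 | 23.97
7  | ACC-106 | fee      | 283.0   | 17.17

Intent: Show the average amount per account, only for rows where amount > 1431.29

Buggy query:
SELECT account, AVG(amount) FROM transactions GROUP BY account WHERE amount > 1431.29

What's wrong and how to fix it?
Bug: Row-level WHERE must come before GROUP BY in the clause order

Fix: Place WHERE between FROM and GROUP BY

Corrected query:
SELECT account, AVG(amount) FROM transactions WHERE amount > 1431.29 GROUP BY account

Result:
account | AVG(amount)
--------+------------
ACC-105 | 3160.9825  
ACC-106 | 3395.26    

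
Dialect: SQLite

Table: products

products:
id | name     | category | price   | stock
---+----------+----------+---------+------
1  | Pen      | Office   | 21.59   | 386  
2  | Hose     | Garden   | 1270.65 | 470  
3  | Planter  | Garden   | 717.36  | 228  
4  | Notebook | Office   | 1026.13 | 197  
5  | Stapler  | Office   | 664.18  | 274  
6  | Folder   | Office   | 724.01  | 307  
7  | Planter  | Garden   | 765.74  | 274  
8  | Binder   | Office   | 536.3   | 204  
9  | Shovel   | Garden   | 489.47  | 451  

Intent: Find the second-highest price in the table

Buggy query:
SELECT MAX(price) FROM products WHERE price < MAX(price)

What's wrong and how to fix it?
Bug: The inner MAX is an aggregate inside WHERE, which is not allowed

Fix: Put the inner MAX in a scalar subquery

Corrected query:
SELECT MAX(price) FROM products WHERE price < (SELECT MAX(price) FROM products)

Result:
MAX(price)
----------
1026.13   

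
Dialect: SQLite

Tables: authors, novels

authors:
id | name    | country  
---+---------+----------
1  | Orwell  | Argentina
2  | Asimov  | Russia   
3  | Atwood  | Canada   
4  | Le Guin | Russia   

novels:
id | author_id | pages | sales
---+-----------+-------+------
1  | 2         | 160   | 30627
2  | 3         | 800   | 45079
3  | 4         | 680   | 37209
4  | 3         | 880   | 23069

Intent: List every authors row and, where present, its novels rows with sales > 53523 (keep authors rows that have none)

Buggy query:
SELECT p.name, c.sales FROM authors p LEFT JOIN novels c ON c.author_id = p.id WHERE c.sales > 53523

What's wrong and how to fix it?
Bug: A WHERE condition on the right-hand table after LEFT JOIN drops unmatched parents

Fix: Put 'c.sales > 53523' in the JOIN's ON clause instead of WHERE

Corrected query:
SELECT p.name, c.sales FROM authors p LEFT JOIN novels c ON c.author_id = p.id AND c.sales > 53523

Result:
name    | sales
--------+------
Orwell  | NULL 
Asimov  | NULL 
Atwood  | NULL 
Le Guin | NULL 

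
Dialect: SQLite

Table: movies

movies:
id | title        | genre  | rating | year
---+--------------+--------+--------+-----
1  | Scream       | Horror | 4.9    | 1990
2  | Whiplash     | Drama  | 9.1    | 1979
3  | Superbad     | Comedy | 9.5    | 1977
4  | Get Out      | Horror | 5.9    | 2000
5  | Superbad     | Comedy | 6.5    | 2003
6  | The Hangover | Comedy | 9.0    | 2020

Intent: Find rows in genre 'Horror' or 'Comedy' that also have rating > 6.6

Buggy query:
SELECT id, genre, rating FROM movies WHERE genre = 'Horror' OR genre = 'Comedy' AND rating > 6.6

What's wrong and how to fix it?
Bug: Without parentheses, AND is evaluated before OR, so the rating filter only applies to the 'Comedy' branch

Fix: Add parentheses around the OR so the AND applies to both alternatives

Corrected query:
SELECT id, genre, rating FROM movies WHERE (genre = 'Horror' OR genre = 'Comedy') AND rating > 6.6

Result:
id | genre  | rating
---+--------+-------
3  | Comedy | 9.5   
6  | Comedy | 9     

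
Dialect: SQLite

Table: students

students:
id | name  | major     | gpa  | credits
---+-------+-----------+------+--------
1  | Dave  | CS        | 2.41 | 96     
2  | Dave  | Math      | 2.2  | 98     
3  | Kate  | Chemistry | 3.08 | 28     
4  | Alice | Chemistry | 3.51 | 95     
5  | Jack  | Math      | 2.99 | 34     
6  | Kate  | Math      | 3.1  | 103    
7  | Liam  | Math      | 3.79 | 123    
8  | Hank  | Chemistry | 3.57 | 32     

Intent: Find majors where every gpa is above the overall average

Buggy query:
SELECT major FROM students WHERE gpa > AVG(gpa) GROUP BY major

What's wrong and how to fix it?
Bug: WHERE evaluates per row before aggregation, so AVG() is unavailable

Fix: Compute the overall average in a scalar subquery and compare each group's MIN against it in HAVING

Corrected query:
SELECT major FROM students GROUP BY major HAVING MIN(gpa) > (SELECT AVG(gpa) FROM students)

Result:
(no rows)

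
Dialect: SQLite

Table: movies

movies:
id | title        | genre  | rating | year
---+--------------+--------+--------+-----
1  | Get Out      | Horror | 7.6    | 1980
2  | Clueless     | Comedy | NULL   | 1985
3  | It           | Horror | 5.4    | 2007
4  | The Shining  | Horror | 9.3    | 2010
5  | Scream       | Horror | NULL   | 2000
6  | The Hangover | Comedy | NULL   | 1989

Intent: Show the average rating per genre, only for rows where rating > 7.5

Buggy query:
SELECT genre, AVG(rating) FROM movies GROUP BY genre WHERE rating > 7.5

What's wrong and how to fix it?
Bug: WHERE cannot follow GROUP BY

Fix: Move the WHERE clause before GROUP BY

Corrected query:
SELECT genre, AVG(rating) FROM movies WHERE rating > 7.5 GROUP BY genre

Result:
genre  | AVG(rating)
-------+------------
Horror | 8.45       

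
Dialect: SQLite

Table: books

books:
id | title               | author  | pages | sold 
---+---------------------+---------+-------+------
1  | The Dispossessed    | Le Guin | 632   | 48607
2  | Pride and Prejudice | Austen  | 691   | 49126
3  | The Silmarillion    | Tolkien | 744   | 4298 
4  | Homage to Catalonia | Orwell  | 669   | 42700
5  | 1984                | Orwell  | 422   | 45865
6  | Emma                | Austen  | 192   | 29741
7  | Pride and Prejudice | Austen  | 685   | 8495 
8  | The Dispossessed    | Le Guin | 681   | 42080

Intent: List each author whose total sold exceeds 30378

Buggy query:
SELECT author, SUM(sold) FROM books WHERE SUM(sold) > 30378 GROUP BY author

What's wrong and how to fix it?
Bug: Aggregate functions cannot appear in a WHERE clause

Fix: Use HAVING (which filters groups after aggregation) instead of WHERE

Corrected query:
SELECT author, SUM(sold) FROM books GROUP BY author HAVING SUM(sold) > 30378

Result:
author  | SUM(sold)
--------+----------
Austen  | 87362    
Le Guin | 90687    
Orwell  | 88565    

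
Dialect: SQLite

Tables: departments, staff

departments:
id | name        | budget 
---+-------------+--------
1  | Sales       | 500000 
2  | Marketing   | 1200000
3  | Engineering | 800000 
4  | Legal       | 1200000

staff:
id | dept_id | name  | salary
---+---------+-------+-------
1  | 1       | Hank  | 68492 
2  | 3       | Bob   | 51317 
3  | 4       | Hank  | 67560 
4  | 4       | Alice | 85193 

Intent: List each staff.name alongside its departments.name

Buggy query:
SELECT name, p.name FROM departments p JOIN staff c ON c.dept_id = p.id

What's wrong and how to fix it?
Bug: Both tables have a 'name' column; the unqualified reference is ambiguous

Fix: Qualify the column with its table alias (c.name)

Corrected query:
SELECT c.name, p.name FROM departments p JOIN staff c ON c.dept_id = p.id

Result:
name  | name       
------+------------
Hank  | Sales      
Bob   | Engineering
Hank  | Legal      
Alice | Legal      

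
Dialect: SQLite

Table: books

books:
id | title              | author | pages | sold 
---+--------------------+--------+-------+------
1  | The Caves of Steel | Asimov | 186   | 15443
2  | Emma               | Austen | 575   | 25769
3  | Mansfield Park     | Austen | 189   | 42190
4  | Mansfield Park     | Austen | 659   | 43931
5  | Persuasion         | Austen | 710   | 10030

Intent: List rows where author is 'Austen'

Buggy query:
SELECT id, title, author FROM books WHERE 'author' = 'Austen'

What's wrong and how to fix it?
Bug: 'author' in single quotes is a string literal, not the column; the comparison is literal-vs-literal and never true

Fix: Reference the column as author without single quotes

Corrected query:
SELECT id, title, author FROM books WHERE author = 'Austen'

Result:
id | title          | author
---+----------------+-------
2  | Emma           | Austen
3  | Mansfield Park | Austen
4  | Mansfield Park | Austen
5  | Persuasion     | Austen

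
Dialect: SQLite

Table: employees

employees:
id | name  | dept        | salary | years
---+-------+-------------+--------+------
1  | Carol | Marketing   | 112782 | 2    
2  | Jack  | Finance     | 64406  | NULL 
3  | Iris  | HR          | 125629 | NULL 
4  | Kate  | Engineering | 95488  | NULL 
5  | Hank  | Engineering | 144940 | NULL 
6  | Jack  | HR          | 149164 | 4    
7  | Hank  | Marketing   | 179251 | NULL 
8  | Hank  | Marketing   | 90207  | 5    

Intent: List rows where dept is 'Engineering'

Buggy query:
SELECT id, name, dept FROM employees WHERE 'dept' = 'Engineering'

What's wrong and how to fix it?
Bug: Single quotes denote string literals in SQL; the column name is being compared as a constant string

Fix: Remove the quotes around the column name (or use double quotes for an identifier)

Corrected query:
SELECT id, name, dept FROM employees WHERE dept = 'Engineering'

Result:
id | name | dept       
---+------+------------
4  | Kate | Engineering
5  | Hank | Engineering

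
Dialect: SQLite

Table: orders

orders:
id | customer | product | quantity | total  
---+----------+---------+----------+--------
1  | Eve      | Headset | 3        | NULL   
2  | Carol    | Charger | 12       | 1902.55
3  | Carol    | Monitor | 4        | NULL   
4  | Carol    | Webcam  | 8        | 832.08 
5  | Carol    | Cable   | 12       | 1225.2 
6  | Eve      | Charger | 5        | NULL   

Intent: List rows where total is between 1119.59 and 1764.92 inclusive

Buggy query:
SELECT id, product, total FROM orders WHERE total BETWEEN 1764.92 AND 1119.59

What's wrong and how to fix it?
Bug: BETWEEN expects the lower bound first; with 1764.92 AND 1119.59 the range is empty

Fix: Write BETWEEN 1119.59 AND 1764.92

Corrected query:
SELECT id, product, total FROM orders WHERE total BETWEEN 1119.59 AND 1764.92

Result:
id | product | total 
---+---------+-------
5  | Cable   | 1225.2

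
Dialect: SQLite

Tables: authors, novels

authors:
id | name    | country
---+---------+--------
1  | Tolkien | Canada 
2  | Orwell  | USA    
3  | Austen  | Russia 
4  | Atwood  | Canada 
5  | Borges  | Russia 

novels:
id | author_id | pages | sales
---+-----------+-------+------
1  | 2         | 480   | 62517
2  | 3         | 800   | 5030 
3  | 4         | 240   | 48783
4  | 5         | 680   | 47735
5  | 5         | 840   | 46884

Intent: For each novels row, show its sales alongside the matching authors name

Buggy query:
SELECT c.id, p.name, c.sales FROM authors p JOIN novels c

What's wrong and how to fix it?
Bug: JOIN with no ON clause produces a cartesian product; every novels row pairs with every authors row

Fix: Add ON c.author_id = p.id to the JOIN

Corrected query:
SELECT c.id, p.name, c.sales FROM authors p JOIN novels c ON c.author_id = p.id

Result:
id | name   | sales
---+--------+------
1  | Orwell | 62517
2  | Austen | 5030 
3  | Atwood | 48783
4  | Borges | 47735
5  | Borges | 46884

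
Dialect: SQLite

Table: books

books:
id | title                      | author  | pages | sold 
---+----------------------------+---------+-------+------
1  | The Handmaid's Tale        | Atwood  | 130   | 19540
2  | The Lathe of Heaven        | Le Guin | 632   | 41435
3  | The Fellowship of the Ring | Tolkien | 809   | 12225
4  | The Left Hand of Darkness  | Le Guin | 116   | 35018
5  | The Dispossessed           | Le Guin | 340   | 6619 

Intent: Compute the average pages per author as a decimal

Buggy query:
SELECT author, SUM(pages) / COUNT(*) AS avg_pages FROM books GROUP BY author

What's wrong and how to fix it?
Bug: SUM(pages) and COUNT(*) are both integers; the division truncates the fractional part

Fix: Multiply by 1.0 (or CAST to REAL) to force floating-point division

Corrected query:
SELECT author, SUM(pages) * 1.0 / COUNT(*) AS avg_pages FROM books GROUP BY author

Result:
author  | avg_pages 
--------+-----------
Atwood  | 130       
Le Guin | 362.666667
Tolkien | 809       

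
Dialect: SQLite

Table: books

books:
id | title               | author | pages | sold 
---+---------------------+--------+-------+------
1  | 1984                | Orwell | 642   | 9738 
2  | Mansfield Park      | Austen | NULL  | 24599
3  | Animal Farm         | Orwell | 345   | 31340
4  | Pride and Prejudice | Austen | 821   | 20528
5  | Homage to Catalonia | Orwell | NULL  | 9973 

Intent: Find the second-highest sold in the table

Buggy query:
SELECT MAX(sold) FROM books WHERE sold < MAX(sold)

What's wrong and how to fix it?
Bug: The inner MAX is an aggregate inside WHERE, which is not allowed

Fix: Put the inner MAX in a scalar subquery

Corrected query:
SELECT MAX(sold) FROM books WHERE sold < (SELECT MAX(sold) FROM books)

Result:
MAX(sold)
---------
24599    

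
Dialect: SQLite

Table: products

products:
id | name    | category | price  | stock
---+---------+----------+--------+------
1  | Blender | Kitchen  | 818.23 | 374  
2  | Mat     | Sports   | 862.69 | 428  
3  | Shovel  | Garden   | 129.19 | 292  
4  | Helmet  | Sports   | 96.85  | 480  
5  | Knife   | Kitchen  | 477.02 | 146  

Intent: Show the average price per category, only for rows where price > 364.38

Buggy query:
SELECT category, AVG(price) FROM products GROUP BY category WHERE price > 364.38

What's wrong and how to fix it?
Bug: WHERE cannot follow GROUP BY

Fix: Move the WHERE clause before GROUP BY

Corrected query:
SELECT category, AVG(price) FROM products WHERE price > 364.38 GROUP BY category

Result:
category | AVG(price)
---------+-----------
Kitchen  | 647.625   
Sports   | 862.69    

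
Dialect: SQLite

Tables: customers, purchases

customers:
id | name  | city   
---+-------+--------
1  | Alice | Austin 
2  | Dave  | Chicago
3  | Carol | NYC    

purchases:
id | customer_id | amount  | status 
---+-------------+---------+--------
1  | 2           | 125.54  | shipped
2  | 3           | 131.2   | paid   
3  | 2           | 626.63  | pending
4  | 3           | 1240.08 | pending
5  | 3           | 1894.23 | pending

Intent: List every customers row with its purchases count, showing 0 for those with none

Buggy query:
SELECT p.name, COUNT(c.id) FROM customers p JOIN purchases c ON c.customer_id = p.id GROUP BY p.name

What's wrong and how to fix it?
Bug: An inner join excludes parents with zero children

Fix: Use LEFT JOIN so parents without children still appear (COUNT(c.id) gives 0)

Corrected query:
SELECT p.name, COUNT(c.id) FROM customers p LEFT JOIN purchases c ON c.customer_id = p.id GROUP BY p.name

Result:
name  | COUNT(c.id)
------+------------
Alice | 0          
Carol | 3          
Dave  | 2          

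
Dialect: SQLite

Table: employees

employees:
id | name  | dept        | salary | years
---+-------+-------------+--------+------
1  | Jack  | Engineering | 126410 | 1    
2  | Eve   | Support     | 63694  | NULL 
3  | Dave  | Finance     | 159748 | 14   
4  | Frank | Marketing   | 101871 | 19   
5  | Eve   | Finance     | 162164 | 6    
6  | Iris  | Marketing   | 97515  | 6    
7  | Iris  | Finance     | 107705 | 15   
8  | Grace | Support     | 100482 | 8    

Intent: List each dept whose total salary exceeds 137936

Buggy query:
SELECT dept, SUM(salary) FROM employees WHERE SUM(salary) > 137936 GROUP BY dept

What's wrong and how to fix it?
Bug: Aggregate functions cannot appear in a WHERE clause

Fix: Move the aggregate condition to a HAVING clause

Corrected query:
SELECT dept, SUM(salary) FROM employees GROUP BY dept HAVING SUM(salary) > 137936

Result:
dept      | SUM(salary)
----------+------------
Finance   | 429617     
Marketing | 199386     
Support   | 164176     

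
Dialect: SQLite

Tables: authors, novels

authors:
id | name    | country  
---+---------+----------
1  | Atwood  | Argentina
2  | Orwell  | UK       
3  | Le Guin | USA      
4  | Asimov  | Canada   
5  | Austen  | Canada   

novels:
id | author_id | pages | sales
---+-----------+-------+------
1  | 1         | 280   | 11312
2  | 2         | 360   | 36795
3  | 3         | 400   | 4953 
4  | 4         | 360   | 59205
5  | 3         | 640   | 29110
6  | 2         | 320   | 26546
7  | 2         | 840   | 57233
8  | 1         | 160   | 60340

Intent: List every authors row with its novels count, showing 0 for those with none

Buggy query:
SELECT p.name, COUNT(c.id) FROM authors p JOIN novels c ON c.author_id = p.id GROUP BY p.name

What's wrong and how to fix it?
Bug: An inner join excludes parents with zero children

Fix: Use LEFT JOIN so parents without children still appear (COUNT(c.id) gives 0)

Corrected query:
SELECT p.name, COUNT(c.id) FROM authors p LEFT JOIN novels c ON c.author_id = p.id GROUP BY p.name

Result:
name    | COUNT(c.id)
--------+------------
Asimov  | 1          
Atwood  | 2          
Austen  | 0          
Le Guin | 2          
Orwell  | 3          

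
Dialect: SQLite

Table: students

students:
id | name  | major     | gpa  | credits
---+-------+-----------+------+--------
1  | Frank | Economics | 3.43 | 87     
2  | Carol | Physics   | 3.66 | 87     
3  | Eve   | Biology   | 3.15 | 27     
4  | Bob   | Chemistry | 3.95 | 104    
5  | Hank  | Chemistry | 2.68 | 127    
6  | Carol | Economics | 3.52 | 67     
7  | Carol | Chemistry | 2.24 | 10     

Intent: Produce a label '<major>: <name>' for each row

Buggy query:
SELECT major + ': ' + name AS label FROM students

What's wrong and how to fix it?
Bug: SQLite uses || for string concatenation; + coerces text to numbers (yielding 0)

Fix: Use the || operator for string concatenation

Corrected query:
SELECT major || ': ' || name AS label FROM students

Result:
label           
----------------
Economics: Frank
Physics: Carol  
Biology: Eve    
Chemistry: Bob  
Chemistry: Hank 
Economics: Carol
Chemistry: Carol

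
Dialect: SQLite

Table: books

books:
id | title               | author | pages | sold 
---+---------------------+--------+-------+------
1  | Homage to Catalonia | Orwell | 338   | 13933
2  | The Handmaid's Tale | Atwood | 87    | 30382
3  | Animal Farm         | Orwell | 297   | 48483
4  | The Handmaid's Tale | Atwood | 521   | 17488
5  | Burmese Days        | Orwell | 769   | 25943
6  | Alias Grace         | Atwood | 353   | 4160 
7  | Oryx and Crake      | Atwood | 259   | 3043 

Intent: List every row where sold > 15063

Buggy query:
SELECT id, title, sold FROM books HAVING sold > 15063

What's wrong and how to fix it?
Bug: HAVING filters the output of aggregation, but this query has no GROUP BY and no aggregate functions, so SQLite rejects it (HAVING clause on a non-aggregate query); the condition here is per row

Fix: Replace HAVING with WHERE since the condition applies to individual rows

Corrected query:
SELECT id, title, sold FROM books WHERE sold > 15063

Result:
id | title               | sold 
---+---------------------+------
2  | The Handmaid's Tale | 30382
3  | Animal Farm         | 48483
4  | The Handmaid's Tale | 17488
5  | Burmese Days        | 25943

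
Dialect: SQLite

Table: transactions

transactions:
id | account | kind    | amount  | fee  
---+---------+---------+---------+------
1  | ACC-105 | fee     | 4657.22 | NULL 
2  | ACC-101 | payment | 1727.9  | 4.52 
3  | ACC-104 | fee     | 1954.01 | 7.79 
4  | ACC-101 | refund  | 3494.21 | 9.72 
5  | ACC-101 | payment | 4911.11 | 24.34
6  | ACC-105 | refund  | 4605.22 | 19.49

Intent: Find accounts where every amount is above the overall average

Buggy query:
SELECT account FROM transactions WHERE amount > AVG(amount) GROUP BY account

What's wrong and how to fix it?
Bug: WHERE evaluates per row before aggregation, so AVG() is unavailable

Fix: Use a subquery for AVG and a HAVING MIN(...) filter so the condition holds for every row in the group

Corrected query:
SELECT account FROM transactions GROUP BY account HAVING MIN(amount) > (SELECT AVG(amount) FROM transactions)

Result:
account
-------
ACC-105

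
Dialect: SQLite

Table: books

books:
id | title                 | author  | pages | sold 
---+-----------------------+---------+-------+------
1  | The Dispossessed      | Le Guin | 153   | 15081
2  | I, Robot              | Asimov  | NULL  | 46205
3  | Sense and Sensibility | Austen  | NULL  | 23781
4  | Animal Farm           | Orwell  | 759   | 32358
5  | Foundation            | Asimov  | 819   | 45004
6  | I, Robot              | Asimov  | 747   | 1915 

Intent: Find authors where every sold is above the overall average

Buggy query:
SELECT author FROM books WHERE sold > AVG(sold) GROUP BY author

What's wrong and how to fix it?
Bug: WHERE evaluates per row before aggregation, so AVG() is unavailable

Fix: Use a subquery for AVG and a HAVING MIN(...) filter so the condition holds for every row in the group

Corrected query:
SELECT author FROM books GROUP BY author HAVING MIN(sold) > (SELECT AVG(sold) FROM books)

Result:
author
------
Orwell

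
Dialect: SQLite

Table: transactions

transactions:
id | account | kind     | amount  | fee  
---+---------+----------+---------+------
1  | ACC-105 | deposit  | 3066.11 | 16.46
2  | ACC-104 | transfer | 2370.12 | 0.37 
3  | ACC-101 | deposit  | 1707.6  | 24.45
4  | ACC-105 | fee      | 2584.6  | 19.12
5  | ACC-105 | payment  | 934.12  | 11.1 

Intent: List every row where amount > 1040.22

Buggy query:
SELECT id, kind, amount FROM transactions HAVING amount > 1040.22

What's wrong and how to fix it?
Bug: This is a non-aggregate query (no GROUP BY, no aggregates), so in SQLite the HAVING clause is invalid here; a row-level condition belongs in WHERE

Fix: Use WHERE for row-level filtering

Corrected query:
SELECT id, kind, amount FROM transactions WHERE amount > 1040.22

Result:
id | kind     | amount 
---+----------+--------
1  | deposit  | 3066.11
2  | transfer | 2370.12
3  | deposit  | 1707.6 
4  | fee      | 2584.6 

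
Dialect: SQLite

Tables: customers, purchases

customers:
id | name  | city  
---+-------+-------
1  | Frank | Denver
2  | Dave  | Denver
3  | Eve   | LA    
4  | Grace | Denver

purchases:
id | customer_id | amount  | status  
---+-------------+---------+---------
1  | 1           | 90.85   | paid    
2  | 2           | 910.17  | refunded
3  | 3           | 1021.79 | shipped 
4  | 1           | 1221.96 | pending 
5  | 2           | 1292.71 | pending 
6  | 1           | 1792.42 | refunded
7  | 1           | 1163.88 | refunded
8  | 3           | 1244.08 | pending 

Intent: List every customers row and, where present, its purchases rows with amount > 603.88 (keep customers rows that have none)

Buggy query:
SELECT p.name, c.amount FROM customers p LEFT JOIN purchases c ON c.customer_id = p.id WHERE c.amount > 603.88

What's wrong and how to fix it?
Bug: A WHERE condition on the right-hand table after LEFT JOIN drops unmatched parents

Fix: Move the right-table condition into the ON clause so unmatched parents are kept

Corrected query:
SELECT p.name, c.amount FROM customers p LEFT JOIN purchases c ON c.customer_id = p.id AND c.amount > 603.88

Result:
name  | amount 
------+--------
Frank | 1163.88
Frank | 1221.96
Frank | 1792.42
Dave  | 910.17 
Dave  | 1292.71
Eve   | 1021.79
Eve   | 1244.08
Grace | NULL   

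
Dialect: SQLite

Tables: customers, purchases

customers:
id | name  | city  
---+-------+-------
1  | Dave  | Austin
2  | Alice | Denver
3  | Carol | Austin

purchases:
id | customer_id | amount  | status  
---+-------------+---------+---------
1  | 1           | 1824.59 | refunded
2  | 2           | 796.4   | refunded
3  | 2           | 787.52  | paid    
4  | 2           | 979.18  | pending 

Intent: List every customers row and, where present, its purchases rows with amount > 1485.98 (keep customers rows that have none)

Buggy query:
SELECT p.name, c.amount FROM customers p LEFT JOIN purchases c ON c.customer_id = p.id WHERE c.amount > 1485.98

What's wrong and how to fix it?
Bug: A WHERE condition on the right-hand table after LEFT JOIN drops unmatched parents

Fix: Move the right-table condition into the ON clause so unmatched parents are kept

Corrected query:
SELECT p.name, c.amount FROM customers p LEFT JOIN purchases c ON c.customer_id = p.id AND c.amount > 1485.98

Result:
name  | amount 
------+--------
Dave  | 1824.59
Alice | NULL   
Carol | NULL   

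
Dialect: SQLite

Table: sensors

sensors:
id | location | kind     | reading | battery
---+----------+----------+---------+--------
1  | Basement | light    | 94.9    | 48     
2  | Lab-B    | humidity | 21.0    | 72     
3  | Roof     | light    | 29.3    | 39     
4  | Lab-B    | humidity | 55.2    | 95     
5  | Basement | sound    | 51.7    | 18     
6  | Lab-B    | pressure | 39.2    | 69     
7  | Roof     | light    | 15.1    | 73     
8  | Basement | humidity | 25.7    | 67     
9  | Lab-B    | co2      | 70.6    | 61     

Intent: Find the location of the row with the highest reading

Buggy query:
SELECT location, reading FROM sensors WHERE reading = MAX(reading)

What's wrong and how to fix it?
Bug: WHERE is evaluated per row; an aggregate over the whole table isn't defined there

Fix: Wrap MAX in a scalar subquery so WHERE compares against a single value

Corrected query:
SELECT location, reading FROM sensors WHERE reading = (SELECT MAX(reading) FROM sensors)

Result:
location | reading
---------+--------
Basement | 94.9   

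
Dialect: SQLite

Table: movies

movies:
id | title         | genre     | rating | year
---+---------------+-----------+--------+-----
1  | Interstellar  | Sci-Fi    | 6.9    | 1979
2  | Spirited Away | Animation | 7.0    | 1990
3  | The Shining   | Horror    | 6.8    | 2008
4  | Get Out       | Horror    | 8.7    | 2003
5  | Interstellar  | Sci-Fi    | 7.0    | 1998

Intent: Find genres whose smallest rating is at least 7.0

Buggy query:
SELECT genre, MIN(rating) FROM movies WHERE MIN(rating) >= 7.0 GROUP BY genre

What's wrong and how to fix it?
Bug: MIN() in WHERE is a misuse of aggregate

Fix: Replace WHERE with HAVING after the GROUP BY

Corrected query:
SELECT genre, MIN(rating) FROM movies GROUP BY genre HAVING MIN(rating) >= 7.0

Result:
genre     | MIN(rating)
----------+------------
Animation | 7          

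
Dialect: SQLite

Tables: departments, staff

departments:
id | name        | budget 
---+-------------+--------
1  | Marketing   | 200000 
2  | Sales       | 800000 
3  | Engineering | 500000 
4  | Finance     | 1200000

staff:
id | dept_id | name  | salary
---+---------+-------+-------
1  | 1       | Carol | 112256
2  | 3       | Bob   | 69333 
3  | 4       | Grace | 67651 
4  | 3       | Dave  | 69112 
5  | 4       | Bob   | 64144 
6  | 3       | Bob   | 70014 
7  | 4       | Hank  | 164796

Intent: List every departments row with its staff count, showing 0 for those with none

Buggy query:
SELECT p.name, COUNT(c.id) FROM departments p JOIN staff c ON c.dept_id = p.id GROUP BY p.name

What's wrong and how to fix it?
Bug: An inner join excludes parents with zero children

Fix: Use LEFT JOIN so parents without children still appear (COUNT(c.id) gives 0)

Corrected query:
SELECT p.name, COUNT(c.id) FROM departments p LEFT JOIN staff c ON c.dept_id = p.id GROUP BY p.name

Result:
name        | COUNT(c.id)
------------+------------
Engineering | 3          
Finance     | 3          
Marketing   | 1          
Sales       | 0          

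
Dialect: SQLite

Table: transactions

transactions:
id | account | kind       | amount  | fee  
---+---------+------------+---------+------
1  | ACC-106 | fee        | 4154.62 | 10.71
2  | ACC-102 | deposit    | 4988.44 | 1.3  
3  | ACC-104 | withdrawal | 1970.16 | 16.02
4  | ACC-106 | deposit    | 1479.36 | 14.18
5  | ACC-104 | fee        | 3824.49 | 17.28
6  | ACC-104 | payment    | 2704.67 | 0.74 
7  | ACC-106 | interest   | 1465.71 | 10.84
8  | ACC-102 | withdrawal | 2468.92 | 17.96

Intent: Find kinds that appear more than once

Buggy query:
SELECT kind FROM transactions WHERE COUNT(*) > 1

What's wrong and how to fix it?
Bug: WHERE can't reference COUNT(*); aggregates are computed after WHERE

Fix: Group first, then use HAVING for the count condition

Corrected query:
SELECT kind FROM transactions GROUP BY kind HAVING COUNT(*) > 1

Result:
kind      
----------
deposit   
fee       
withdrawal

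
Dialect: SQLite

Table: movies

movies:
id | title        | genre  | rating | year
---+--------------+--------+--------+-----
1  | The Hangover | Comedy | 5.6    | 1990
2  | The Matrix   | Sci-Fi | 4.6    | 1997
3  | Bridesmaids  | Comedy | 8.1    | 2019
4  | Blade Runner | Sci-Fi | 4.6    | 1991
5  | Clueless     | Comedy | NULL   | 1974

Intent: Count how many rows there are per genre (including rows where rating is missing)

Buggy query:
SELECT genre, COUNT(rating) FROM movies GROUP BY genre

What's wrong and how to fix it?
Bug: COUNT(rating) skips NULLs, so groups with missing rating are undercounted

Fix: Use COUNT(*) to count all rows regardless of NULL

Corrected query:
SELECT genre, COUNT(*) FROM movies GROUP BY genre

Result:
genre  | COUNT(*)
-------+---------
Comedy | 3       
Sci-Fi | 2       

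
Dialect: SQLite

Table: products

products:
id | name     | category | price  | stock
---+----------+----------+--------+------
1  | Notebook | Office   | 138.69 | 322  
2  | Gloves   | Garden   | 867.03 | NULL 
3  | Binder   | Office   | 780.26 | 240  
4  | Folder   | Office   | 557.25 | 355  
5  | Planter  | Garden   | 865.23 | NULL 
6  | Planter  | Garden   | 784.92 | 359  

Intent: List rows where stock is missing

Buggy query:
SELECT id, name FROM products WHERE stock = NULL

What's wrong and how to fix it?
Bug: Comparing to NULL with '=' never matches; NULL = NULL is unknown, not true

Fix: Replace '= NULL' with 'IS NULL'

Corrected query:
SELECT id, name FROM products WHERE stock IS NULL

Result:
id | name   
---+--------
2  | Gloves 
5  | Planter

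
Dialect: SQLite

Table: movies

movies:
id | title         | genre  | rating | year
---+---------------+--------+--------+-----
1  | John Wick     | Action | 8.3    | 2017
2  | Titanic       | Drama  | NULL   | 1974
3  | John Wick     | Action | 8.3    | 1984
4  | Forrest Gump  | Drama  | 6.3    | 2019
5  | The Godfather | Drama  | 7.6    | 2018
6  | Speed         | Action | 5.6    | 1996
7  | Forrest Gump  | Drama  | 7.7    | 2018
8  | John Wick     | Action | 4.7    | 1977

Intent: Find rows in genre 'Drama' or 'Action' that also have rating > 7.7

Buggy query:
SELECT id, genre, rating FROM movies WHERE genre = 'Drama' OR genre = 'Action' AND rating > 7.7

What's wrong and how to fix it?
Bug: AND binds tighter than OR, so this parses as genre = 'Drama' OR (genre = 'Action' AND rating > 7.7)

Fix: Group the OR with parentheses (or use IN), then AND the threshold

Corrected query:
SELECT id, genre, rating FROM movies WHERE (genre = 'Drama' OR genre = 'Action') AND rating > 7.7

Result:
id | genre  | rating
---+--------+-------
1  | Action | 8.3   
3  | Action | 8.3   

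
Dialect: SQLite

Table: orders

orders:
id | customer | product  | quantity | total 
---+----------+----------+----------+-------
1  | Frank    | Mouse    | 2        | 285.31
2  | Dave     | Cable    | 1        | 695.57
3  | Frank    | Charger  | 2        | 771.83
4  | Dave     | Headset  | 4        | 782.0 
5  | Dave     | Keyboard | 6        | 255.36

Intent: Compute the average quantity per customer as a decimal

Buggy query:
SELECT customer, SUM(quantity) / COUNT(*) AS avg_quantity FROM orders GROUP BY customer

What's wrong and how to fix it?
Bug: Both operands are integers, so '/' performs integer division and truncates

Fix: Cast one side to REAL so the division keeps the fractional part

Corrected query:
SELECT customer, SUM(quantity) * 1.0 / COUNT(*) AS avg_quantity FROM orders GROUP BY customer

Result:
customer | avg_quantity
---------+-------------
Dave     | 3.666667    
Frank    | 2           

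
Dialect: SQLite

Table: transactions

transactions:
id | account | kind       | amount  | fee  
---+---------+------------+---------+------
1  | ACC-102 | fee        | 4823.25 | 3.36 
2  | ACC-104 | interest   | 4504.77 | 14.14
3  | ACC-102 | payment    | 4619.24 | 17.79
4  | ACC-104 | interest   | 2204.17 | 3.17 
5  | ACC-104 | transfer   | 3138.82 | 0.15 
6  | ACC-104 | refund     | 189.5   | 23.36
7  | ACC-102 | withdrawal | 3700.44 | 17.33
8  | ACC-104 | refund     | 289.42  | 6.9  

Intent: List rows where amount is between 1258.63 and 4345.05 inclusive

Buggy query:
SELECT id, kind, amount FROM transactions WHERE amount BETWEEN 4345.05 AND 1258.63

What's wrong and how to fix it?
Bug: BETWEEN expects the lower bound first; with 4345.05 AND 1258.63 the range is empty

Fix: Write BETWEEN 1258.63 AND 4345.05

Corrected query:
SELECT id, kind, amount FROM transactions WHERE amount BETWEEN 1258.63 AND 4345.05

Result:
id | kind       | amount 
---+------------+--------
4  | interest   | 2204.17
5  | transfer   | 3138.82
7  | withdrawal | 3700.44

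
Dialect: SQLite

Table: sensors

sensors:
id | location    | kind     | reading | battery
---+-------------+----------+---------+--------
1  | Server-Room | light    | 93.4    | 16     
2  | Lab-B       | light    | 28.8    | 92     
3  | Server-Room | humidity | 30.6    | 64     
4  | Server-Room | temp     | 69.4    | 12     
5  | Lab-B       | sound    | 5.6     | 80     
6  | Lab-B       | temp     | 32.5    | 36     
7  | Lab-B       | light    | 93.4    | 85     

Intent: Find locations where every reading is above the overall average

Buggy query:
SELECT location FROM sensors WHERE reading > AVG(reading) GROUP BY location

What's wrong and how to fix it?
Bug: WHERE evaluates per row before aggregation, so AVG() is unavailable

Fix: Use a subquery for AVG and a HAVING MIN(...) filter so the condition holds for every row in the group

Corrected query:
SELECT location FROM sensors GROUP BY location HAVING MIN(reading) > (SELECT AVG(reading) FROM sensors)

Result:
(no rows)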